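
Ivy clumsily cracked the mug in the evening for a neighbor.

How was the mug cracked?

'clumsily' marks the manner of the cracking event.

clumsily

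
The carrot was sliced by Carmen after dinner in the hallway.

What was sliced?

the carrot

'the carrot' marks the patient of the slicing event.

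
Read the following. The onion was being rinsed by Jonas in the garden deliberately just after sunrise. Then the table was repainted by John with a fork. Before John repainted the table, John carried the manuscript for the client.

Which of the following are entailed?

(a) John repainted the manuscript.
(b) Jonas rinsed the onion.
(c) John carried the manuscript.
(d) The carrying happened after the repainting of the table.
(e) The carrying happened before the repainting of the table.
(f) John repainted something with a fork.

(a) Not entailed — John repainted the table, not the manuscript; the manuscript belongs to the carrying event.
(b) Entailed — 'rinse' is an activity; 'was rinsing' entails that some rinsing happened, so 'rinsed' holds.
(c) Entailed — every conjunct here is already in the original carrying event.
(d) Not entailed — the narrative places the carrying before the repainting, not after.
(e) Entailed — the narrative places the carrying before the repainting.
(f) Entailed — generalizing the patient leaves a sub-description the original still satisfies.

(b), (c), (e), (f)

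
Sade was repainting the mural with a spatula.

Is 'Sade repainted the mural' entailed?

no

'was repainting' is progressive; for an accomplishment like 'repaint the mural', it doesn't entail completion.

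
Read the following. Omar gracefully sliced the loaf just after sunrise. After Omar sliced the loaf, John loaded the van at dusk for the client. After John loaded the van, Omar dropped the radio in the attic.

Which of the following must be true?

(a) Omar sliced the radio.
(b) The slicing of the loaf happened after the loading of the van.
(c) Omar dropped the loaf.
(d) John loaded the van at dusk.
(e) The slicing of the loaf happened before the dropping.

(d), (e)

(a) Not entailed — Omar sliced the loaf, not the radio; the radio belongs to the dropping event.
(b) Not entailed — the narrative places the slicing before the loading, not after.
(c) Not entailed — Omar dropped the radio, not the loaf; the loaf belongs to the slicing event.
(d) Entailed — every conjunct here is already in the original loading event.
(e) Entailed — the narrative places the slicing before the dropping.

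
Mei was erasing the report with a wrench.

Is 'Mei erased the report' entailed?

'was erasing' is progressive; for an accomplishment like 'erase the report', it doesn't entail completion.

no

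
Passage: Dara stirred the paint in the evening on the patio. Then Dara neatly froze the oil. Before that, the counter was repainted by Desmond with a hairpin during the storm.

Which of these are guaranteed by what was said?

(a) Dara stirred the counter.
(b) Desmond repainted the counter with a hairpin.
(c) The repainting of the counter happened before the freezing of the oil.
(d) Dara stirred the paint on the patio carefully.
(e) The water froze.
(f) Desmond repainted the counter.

(b), (c), (f)

(a) Not entailed — Dara stirred the paint, not the counter; the counter belongs to the repainting event.
(b) Entailed — every conjunct here is already in the original repainting event.
(c) Entailed — the narrative places the repainting before the freezing.
(d) Not entailed — 'carefully' adds information not in the original event.
(e) Not entailed — the oil is what froze, not the water.
(f) Entailed — dropping 'with a hairpin', 'during the storm' leaves a sub-description the original still satisfies.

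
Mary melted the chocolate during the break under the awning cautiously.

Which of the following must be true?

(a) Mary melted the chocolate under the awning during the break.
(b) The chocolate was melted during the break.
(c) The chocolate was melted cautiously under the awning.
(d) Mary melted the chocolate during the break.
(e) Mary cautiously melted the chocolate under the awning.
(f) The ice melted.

(a), (b), (c), (d), (e)

(a) Entailed — every conjunct here is already in the original melting event.
(b) Entailed — the original entails any weakening of itself; this just drops 'cautiously', 'under the awning' and generalizes the agent.
(c) Entailed — the original entails any weakening of itself; this just drops 'during the break' and generalizes the agent.
(d) Entailed — this follows by dropping conjuncts from the melting event's description.
(e) Entailed — dropping 'during the break' leaves a sub-description the original still satisfies.
(f) Not entailed — the chocolate is what melted, not the ice.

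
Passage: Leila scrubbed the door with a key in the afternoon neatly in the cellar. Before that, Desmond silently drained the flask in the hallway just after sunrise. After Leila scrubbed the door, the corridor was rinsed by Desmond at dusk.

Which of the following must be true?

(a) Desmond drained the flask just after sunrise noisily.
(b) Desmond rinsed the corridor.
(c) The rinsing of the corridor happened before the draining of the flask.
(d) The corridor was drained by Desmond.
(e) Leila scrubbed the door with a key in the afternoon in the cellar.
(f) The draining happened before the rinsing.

(b), (e), (f)

(a) Not entailed — 'noisily' adds a manner not in (and inconsistent with) the original.
(b) Entailed — the original entails any weakening of itself; this just drops 'at dusk'.
(c) Not entailed — the narrative places the draining before the rinsing, not after.
(d) Not entailed — Desmond drained the flask, not the corridor; the corridor belongs to the rinsing event.
(e) Entailed — the original entails any weakening of itself; this just drops 'neatly'.
(f) Entailed — the narrative places the draining before the rinsing.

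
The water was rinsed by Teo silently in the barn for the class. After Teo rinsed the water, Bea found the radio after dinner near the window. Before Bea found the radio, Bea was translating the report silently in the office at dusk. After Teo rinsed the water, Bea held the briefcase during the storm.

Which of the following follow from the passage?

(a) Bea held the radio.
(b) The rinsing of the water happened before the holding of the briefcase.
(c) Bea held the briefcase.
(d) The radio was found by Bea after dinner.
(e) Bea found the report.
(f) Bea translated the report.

(a) Not entailed — Bea held the briefcase, not the radio; the radio belongs to the finding event.
(b) Entailed — the narrative places the rinsing before the holding.
(c) Entailed — this follows by dropping conjuncts from the holding event's description.
(d) Entailed — the original entails any weakening of itself; this just drops 'near the window'.
(e) Not entailed — Bea found the radio, not the report; the report belongs to the translating event.
(f) Not entailed — 'was translating' is progressive on an accomplishment; it does not entail the completed 'translated'.

(b), (c), (d)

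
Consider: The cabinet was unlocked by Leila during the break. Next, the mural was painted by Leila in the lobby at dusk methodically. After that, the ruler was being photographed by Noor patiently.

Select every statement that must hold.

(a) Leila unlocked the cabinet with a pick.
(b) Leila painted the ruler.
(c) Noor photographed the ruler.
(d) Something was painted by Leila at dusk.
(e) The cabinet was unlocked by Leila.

(a) Not entailed — 'with a pick' adds information not in the original event.
(b) Not entailed — Leila painted the mural, not the ruler; the ruler belongs to the photographing event.
(c) Not entailed — 'was photographing' is progressive on an accomplishment; it does not entail the completed 'photographed'.
(d) Entailed — the original entails any weakening of itself; this just drops 'methodically', 'in the lobby' and generalizes the patient.
(e) Entailed — this follows by dropping conjuncts from the unlocking event's description.

(d), (e)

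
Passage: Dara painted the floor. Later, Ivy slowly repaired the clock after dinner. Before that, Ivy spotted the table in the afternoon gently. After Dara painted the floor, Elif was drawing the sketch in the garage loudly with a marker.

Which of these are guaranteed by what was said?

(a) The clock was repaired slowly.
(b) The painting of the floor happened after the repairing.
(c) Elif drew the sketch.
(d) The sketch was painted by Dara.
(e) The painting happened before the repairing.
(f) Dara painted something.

(a), (e), (f)

(a) Entailed — every conjunct here is already in the original repairing event.
(b) Not entailed — the narrative places the painting before the repairing, not after.
(c) Not entailed — 'was drawing' is progressive on an accomplishment; it does not entail the completed 'drew'.
(d) Not entailed — Dara painted the floor, not the sketch; the sketch belongs to the drawing event.
(e) Entailed — the narrative places the painting before the repairing.
(f) Entailed — this follows by dropping conjuncts from the painting event's description.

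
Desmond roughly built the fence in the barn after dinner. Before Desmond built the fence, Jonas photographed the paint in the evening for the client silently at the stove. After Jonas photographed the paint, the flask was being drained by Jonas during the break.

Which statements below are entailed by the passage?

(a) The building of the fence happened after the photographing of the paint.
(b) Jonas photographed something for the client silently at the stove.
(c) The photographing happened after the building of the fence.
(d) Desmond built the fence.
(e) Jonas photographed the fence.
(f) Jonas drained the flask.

(a), (b), (d)

(a) Entailed — the narrative places the photographing before the building.
(b) Entailed — every conjunct here is already in the original photographing event.
(c) Not entailed — the narrative places the photographing before the building, not after.
(d) Entailed — every conjunct here is already in the original building event.
(e) Not entailed — Jonas photographed the paint, not the fence; the fence belongs to the building event.
(f) Not entailed — 'was draining' is progressive on an accomplishment; it does not entail the completed 'drained'.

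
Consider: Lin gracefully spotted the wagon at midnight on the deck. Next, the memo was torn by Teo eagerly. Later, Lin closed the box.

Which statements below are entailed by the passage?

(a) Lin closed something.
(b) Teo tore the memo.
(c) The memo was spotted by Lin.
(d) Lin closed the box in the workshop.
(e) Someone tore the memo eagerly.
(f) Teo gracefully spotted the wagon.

(a) Entailed — every conjunct here is already in the original closing event.
(b) Entailed — dropping 'eagerly' leaves a sub-description the original still satisfies.
(c) Not entailed — Lin spotted the wagon, not the memo; the memo belongs to the tearing event.
(d) Not entailed — 'in the workshop' adds information not in the original event.
(e) Entailed — every conjunct here is already in the original tearing event.
(f) Not entailed — the passage has Lin spotting the wagon, not Teo.

(a), (b), (e)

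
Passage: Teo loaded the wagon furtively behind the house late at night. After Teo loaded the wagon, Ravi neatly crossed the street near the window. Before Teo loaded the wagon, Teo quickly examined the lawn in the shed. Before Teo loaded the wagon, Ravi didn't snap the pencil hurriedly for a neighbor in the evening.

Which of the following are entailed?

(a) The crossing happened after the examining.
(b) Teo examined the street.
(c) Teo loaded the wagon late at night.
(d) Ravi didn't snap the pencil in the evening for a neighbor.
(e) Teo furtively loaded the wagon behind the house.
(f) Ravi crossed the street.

(a) Entailed — the narrative places the examining before the crossing.
(b) Not entailed — Teo examined the lawn, not the street; the street belongs to the crossing event.
(c) Entailed — the original entails any weakening of itself; this just drops 'furtively', 'behind the house'.
(d) Not entailed — dropping 'hurriedly' under negation is not valid — the original leaves open that Ravi snapped the pencil some other way.
(e) Entailed — the original entails any weakening of itself; this just drops 'late at night'.
(f) Entailed — this follows by dropping conjuncts from the crossing event's description.

(a), (c), (e), (f)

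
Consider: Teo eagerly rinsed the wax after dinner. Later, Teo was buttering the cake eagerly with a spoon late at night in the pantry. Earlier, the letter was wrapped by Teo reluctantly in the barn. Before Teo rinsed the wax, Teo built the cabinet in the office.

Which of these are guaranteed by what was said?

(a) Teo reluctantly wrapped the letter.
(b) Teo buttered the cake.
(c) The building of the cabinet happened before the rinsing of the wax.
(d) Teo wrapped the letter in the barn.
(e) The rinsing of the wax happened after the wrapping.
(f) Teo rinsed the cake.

(a), (c), (d)

(a) Entailed — every conjunct here is already in the original wrapping event.
(b) Not entailed — 'was buttering' is progressive on an accomplishment; it does not entail the completed 'buttered'.
(c) Entailed — the narrative places the building before the rinsing.
(d) Entailed — dropping 'reluctantly' leaves a sub-description the original still satisfies.
(e) Not entailed — the narrative doesn't order the wrapping relative to the rinsing.
(f) Not entailed — Teo rinsed the wax, not the cake; the cake belongs to the buttering event.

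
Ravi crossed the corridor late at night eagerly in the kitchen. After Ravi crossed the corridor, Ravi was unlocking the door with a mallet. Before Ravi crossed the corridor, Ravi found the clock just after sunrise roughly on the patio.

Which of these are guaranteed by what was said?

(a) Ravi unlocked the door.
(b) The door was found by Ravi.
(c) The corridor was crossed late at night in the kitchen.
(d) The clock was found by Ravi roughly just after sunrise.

(c), (d)

(a) Not entailed — 'was unlocking' is progressive on an accomplishment; it does not entail the completed 'unlocked'.
(b) Not entailed — Ravi found the clock, not the door; the door belongs to the unlocking event.
(c) Entailed — every conjunct here is already in the original crossing event.
(d) Entailed — dropping 'on the patio' leaves a sub-description the original still satisfies.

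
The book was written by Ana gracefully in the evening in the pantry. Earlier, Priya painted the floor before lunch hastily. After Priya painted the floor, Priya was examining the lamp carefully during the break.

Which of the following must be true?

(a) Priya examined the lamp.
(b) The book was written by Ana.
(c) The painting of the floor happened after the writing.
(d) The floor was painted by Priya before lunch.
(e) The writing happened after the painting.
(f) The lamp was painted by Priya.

(a) Entailed — 'examine' is an activity; 'was examining' entails that some examining happened, so 'examined' holds.
(b) Entailed — every conjunct here is already in the original writing event.
(c) Not entailed — the narrative places the painting before the writing, not after.
(d) Entailed — this follows by dropping conjuncts from the painting event's description.
(e) Entailed — the narrative places the painting before the writing.
(f) Not entailed — Priya painted the floor, not the lamp; the lamp belongs to the examining event.

(a), (b), (d), (e)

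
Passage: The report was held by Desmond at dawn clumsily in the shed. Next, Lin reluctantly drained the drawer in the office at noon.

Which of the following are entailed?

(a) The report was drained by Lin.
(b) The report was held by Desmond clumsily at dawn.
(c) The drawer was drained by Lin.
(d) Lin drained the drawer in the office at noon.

(a) Not entailed — Lin drained the drawer, not the report; the report belongs to the holding event.
(b) Entailed — every conjunct here is already in the original holding event.
(c) Entailed — this follows by dropping conjuncts from the draining event's description.
(d) Entailed — the original entails any weakening of itself; this just drops 'reluctantly'.

(b), (c), (d)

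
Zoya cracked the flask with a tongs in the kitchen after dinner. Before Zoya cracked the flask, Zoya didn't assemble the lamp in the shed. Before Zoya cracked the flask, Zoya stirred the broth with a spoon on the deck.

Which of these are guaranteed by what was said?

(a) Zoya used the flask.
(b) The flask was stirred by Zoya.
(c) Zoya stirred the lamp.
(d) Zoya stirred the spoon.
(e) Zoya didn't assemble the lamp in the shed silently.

(a) Not entailed — the flask is the patient, not an instrument — Zoya used a tongs.
(b) Not entailed — Zoya stirred the broth, not the flask; the flask belongs to the cracking event.
(c) Not entailed — Zoya stirred the broth, not the lamp; the lamp belongs to the assembling event.
(d) Not entailed — the spoon is the instrument, not what was stirred.
(e) Entailed — under negation, adding a further restriction is entailed: if no such assembling event occurred, none occurred silently either.

(e)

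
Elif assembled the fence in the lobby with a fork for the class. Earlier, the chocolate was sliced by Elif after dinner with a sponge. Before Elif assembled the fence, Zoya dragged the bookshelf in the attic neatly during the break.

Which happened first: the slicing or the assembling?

The connectives place the slicing before the assembling.

the slicing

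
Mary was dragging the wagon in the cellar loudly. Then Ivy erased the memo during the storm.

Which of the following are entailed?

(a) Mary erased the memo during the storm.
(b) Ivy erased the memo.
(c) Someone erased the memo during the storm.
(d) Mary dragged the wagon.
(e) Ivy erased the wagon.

(b), (c), (d)

(a) Not entailed — the passage has Ivy erasing the memo, not Mary.
(b) Entailed — every conjunct here is already in the original erasing event.
(c) Entailed — every conjunct here is already in the original erasing event.
(d) Entailed — 'drag' is an activity; 'was dragging' entails that some dragging happened, so 'dragged' holds.
(e) Not entailed — Ivy erased the memo, not the wagon; the wagon belongs to the dragging event.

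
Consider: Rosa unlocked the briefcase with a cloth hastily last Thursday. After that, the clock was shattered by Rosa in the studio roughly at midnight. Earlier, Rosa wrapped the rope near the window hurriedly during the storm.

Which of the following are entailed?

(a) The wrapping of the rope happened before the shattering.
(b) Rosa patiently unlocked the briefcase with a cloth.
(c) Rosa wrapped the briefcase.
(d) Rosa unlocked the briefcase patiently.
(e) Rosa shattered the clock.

(a), (e)

(a) Entailed — the narrative places the wrapping before the shattering.
(b) Not entailed — 'patiently' adds a manner not in (and inconsistent with) the original.
(c) Not entailed — Rosa wrapped the rope, not the briefcase; the briefcase belongs to the unlocking event.
(d) Not entailed — 'patiently' adds a manner not in (and inconsistent with) the original.
(e) Entailed — every conjunct here is already in the original shattering event.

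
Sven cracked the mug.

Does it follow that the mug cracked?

'Sven cracked the mug' is the causative; it entails the inchoative 'the mug cracked'.

yes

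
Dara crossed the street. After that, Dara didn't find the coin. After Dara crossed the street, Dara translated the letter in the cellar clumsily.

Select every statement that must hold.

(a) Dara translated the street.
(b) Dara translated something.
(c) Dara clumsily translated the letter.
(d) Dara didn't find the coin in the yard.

(b), (c), (d)

(a) Not entailed — Dara translated the letter, not the street; the street belongs to the crossing event.
(b) Entailed — dropping 'in the cellar', 'clumsily' and generalizing the patient leaves a sub-description the original still satisfies.
(c) Entailed — dropping 'in the cellar' leaves a sub-description the original still satisfies.
(d) Entailed — under negation, adding a further restriction is entailed: if no such finding event occurred, none occurred in the yard either.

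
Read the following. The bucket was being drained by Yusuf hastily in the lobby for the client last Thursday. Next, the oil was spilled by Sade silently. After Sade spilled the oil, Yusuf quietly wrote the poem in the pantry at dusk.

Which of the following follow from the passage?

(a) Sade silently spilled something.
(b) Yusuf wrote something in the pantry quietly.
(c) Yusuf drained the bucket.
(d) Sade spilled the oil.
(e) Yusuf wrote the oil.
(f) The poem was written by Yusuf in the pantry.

(a), (b), (d), (f)

(a) Entailed — this follows by dropping conjuncts from the spilling event's description.
(b) Entailed — every conjunct here is already in the original writing event.
(c) Not entailed — 'was draining' is progressive on an accomplishment; it does not entail the completed 'drained'.
(d) Entailed — dropping 'silently' leaves a sub-description the original still satisfies.
(e) Not entailed — Yusuf wrote the poem, not the oil; the oil belongs to the spilling event.
(f) Entailed — every conjunct here is already in the original writing event.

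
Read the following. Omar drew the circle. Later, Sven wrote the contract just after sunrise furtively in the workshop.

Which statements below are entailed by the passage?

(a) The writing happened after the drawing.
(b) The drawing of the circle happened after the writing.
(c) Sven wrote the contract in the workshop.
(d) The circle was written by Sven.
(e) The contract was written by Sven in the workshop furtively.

(a) Entailed — the narrative places the drawing before the writing.
(b) Not entailed — the narrative places the drawing before the writing, not after.
(c) Entailed — this follows by dropping conjuncts from the writing event's description.
(d) Not entailed — Sven wrote the contract, not the circle; the circle belongs to the drawing event.
(e) Entailed — the original entails any weakening of itself; this just drops 'just after sunrise'.

(a), (c), (e)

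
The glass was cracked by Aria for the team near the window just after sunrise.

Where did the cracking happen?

near the window

'near the window' marks the location of the cracking event.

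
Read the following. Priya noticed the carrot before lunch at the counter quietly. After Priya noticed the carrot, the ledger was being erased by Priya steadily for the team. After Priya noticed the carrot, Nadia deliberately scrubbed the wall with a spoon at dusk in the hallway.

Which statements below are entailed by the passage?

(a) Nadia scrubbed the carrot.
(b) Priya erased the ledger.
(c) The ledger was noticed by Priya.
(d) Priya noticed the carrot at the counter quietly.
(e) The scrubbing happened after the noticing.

(d), (e)

(a) Not entailed — Nadia scrubbed the wall, not the carrot; the carrot belongs to the noticing event.
(b) Not entailed — 'was erasing' is progressive on an accomplishment; it does not entail the completed 'erased'.
(c) Not entailed — Priya noticed the carrot, not the ledger; the ledger belongs to the erasing event.
(d) Entailed — every conjunct here is already in the original noticing event.
(e) Entailed — the narrative places the noticing before the scrubbing.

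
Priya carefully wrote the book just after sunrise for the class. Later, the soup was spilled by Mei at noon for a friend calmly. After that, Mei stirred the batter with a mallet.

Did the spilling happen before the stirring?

yes

The narrative orders the spilling before the stirring.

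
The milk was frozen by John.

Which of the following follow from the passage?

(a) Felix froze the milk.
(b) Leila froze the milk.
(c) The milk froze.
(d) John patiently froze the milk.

(a) Not entailed — the passage has John freezing the milk, not Felix.
(b) Not entailed — the passage has John freezing the milk, not Leila.
(c) Entailed — 'John froze the milk' is causative; it entails the inchoative 'the milk froze'.
(d) Not entailed — 'patiently' adds information not in the original event.

(c)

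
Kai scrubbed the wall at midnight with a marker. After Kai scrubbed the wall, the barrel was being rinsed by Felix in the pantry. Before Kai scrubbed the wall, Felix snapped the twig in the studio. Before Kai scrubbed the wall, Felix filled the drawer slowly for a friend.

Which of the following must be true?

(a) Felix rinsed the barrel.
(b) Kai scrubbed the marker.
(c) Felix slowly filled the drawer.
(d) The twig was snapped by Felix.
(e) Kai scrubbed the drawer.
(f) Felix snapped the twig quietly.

(a) Entailed — 'rinse' is an activity; 'was rinsing' entails that some rinsing happened, so 'rinsed' holds.
(b) Not entailed — the marker is the instrument, not what was scrubbed.
(c) Entailed — this follows by dropping conjuncts from the filling event's description.
(d) Entailed — every conjunct here is already in the original snapping event.
(e) Not entailed — Kai scrubbed the wall, not the drawer; the drawer belongs to the filling event.
(f) Not entailed — 'quietly' adds information not in the original event.

(a), (c), (d)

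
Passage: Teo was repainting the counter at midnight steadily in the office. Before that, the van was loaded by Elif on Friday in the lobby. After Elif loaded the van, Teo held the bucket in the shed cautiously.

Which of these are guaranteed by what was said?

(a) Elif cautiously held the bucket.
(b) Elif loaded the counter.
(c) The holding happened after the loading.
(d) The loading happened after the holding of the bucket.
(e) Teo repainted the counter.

(c)

(a) Not entailed — the passage has Teo holding the bucket, not Elif.
(b) Not entailed — Elif loaded the van, not the counter; the counter belongs to the repainting event.
(c) Entailed — the narrative places the loading before the holding.
(d) Not entailed — the narrative places the loading before the holding, not after.
(e) Not entailed — 'was repainting' is progressive on an accomplishment; it does not entail the completed 'repainted'.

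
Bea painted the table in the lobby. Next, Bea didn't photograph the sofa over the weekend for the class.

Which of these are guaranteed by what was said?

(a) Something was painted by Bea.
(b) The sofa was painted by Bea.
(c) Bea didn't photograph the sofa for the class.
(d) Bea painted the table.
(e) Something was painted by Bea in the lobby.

(a), (d), (e)

(a) Entailed — dropping 'in the lobby' and generalizing the patient leaves a sub-description the original still satisfies.
(b) Not entailed — Bea painted the table, not the sofa; the sofa belongs to the photographing event.
(c) Not entailed — dropping 'over the weekend' under negation is not valid — the original leaves open that Bea photographed the sofa some other way.
(d) Entailed — the original entails any weakening of itself; this just drops 'in the lobby'.
(e) Entailed — generalizing the patient leaves a sub-description the original still satisfies.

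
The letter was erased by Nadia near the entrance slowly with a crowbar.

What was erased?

'the letter' marks the patient of the erasing event.

the letter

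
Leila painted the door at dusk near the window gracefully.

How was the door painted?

'gracefully' marks the manner of the painting event.

gracefully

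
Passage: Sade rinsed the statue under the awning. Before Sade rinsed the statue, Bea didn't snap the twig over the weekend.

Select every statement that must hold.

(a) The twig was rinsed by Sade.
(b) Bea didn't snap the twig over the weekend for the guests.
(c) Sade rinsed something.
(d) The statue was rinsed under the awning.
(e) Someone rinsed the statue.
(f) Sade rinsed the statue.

(b), (c), (d), (e), (f)

(a) Not entailed — Sade rinsed the statue, not the twig; the twig belongs to the snapping event.
(b) Entailed — under negation, adding a further restriction is entailed: if no such snapping event occurred, none occurred for the guests either.
(c) Entailed — dropping 'under the awning' and generalizing the patient leaves a sub-description the original still satisfies.
(d) Entailed — generalizing the agent leaves a sub-description the original still satisfies.
(e) Entailed — this follows by dropping conjuncts from the rinsing event's description.
(f) Entailed — dropping 'under the awning' leaves a sub-description the original still satisfies.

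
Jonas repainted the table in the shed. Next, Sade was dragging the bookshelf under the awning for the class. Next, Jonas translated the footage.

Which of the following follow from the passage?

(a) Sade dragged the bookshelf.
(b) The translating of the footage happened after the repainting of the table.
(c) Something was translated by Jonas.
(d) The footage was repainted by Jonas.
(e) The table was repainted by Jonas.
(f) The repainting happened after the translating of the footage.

(a) Entailed — 'drag' is an activity; 'was dragging' entails that some dragging happened, so 'dragged' holds.
(b) Entailed — the narrative places the repainting before the translating.
(c) Entailed — generalizing the patient leaves a sub-description the original still satisfies.
(d) Not entailed — Jonas repainted the table, not the footage; the footage belongs to the translating event.
(e) Entailed — this follows by dropping conjuncts from the repainting event's description.
(f) Not entailed — the narrative places the repainting before the translating, not after.

(a), (b), (c), (e)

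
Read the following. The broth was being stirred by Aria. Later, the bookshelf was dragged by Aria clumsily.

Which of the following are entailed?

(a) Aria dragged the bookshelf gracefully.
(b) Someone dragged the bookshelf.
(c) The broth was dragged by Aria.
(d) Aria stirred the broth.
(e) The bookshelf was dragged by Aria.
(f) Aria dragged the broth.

(b), (d), (e)

(a) Not entailed — 'gracefully' adds a manner not in (and inconsistent with) the original.
(b) Entailed — dropping 'clumsily' and generalizing the agent leaves a sub-description the original still satisfies.
(c) Not entailed — Aria dragged the bookshelf, not the broth; the broth belongs to the stirring event.
(d) Entailed — 'stir' is an activity; 'was stirring' entails that some stirring happened, so 'stirred' holds.
(e) Entailed — this follows by dropping conjuncts from the dragging event's description.
(f) Not entailed — Aria dragged the bookshelf, not the broth; the broth belongs to the stirring event.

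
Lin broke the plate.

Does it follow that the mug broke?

no

Nothing is said about any mug; only the plate is affected.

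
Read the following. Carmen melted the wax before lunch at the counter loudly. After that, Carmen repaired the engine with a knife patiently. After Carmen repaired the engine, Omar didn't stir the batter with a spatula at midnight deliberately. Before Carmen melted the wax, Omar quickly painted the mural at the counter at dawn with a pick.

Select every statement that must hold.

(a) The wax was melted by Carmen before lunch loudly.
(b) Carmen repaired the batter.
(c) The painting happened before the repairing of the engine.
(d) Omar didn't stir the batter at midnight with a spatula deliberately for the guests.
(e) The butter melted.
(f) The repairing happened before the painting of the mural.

(a) Entailed — every conjunct here is already in the original melting event.
(b) Not entailed — Carmen repaired the engine, not the batter; the batter belongs to the stirring event.
(c) Entailed — the narrative places the painting before the repairing.
(d) Entailed — under negation, adding a further restriction is entailed: if no such stirring event occurred, none occurred for the guests either.
(e) Not entailed — the wax is what melted, not the butter.
(f) Not entailed — the narrative places the painting before the repairing, not after.

(a), (c), (d)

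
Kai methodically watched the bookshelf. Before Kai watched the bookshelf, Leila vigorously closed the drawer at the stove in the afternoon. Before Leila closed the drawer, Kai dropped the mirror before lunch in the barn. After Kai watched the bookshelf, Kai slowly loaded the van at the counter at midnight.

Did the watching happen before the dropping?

no

The narrative orders the dropping before the watching.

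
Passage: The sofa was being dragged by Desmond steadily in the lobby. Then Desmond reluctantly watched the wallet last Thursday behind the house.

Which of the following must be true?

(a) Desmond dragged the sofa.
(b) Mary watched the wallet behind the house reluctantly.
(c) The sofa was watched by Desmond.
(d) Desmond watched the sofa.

(a)

(a) Entailed — 'drag' is an activity; 'was dragging' entails that some dragging happened, so 'dragged' holds.
(b) Not entailed — the passage has Desmond watching the wallet, not Mary.
(c) Not entailed — Desmond watched the wallet, not the sofa; the sofa belongs to the dragging event.
(d) Not entailed — Desmond watched the wallet, not the sofa; the sofa belongs to the dragging event.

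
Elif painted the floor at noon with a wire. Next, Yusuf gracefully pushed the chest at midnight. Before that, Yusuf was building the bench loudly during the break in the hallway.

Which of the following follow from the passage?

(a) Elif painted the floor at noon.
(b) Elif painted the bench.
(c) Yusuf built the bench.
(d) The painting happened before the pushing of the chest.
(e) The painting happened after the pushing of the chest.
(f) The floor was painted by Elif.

(a) Entailed — this follows by dropping conjuncts from the painting event's description.
(b) Not entailed — Elif painted the floor, not the bench; the bench belongs to the building event.
(c) Not entailed — 'was building' is progressive on an accomplishment; it does not entail the completed 'built'.
(d) Entailed — the narrative places the painting before the pushing.
(e) Not entailed — the narrative places the painting before the pushing, not after.
(f) Entailed — the original entails any weakening of itself; this just drops 'with a wire', 'at noon'.

(a), (d), (f)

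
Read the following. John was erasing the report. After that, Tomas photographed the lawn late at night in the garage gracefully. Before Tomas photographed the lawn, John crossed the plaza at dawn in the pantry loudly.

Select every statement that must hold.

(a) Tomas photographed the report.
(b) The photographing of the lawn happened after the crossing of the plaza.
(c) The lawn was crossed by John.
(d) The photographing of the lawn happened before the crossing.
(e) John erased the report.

(a) Not entailed — Tomas photographed the lawn, not the report; the report belongs to the erasing event.
(b) Entailed — the narrative places the crossing before the photographing.
(c) Not entailed — John crossed the plaza, not the lawn; the lawn belongs to the photographing event.
(d) Not entailed — the narrative places the crossing before the photographing, not after.
(e) Not entailed — 'was erasing' is progressive on an accomplishment; it does not entail the completed 'erased'.

(b)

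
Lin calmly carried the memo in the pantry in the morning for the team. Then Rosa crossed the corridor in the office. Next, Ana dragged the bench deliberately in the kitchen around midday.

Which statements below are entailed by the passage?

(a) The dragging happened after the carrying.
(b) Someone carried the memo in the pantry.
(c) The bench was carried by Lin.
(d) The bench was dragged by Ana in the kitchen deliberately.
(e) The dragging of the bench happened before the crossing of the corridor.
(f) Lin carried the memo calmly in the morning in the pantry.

(a) Entailed — the narrative places the carrying before the dragging.
(b) Entailed — every conjunct here is already in the original carrying event.
(c) Not entailed — Lin carried the memo, not the bench; the bench belongs to the dragging event.
(d) Entailed — the original entails any weakening of itself; this just drops 'around midday'.
(e) Not entailed — the narrative places the crossing before the dragging, not after.
(f) Entailed — the original entails any weakening of itself; this just drops 'for the team'.

(a), (b), (d), (f)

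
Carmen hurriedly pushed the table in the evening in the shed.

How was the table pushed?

'hurriedly' marks the manner of the pushing event.

hurriedly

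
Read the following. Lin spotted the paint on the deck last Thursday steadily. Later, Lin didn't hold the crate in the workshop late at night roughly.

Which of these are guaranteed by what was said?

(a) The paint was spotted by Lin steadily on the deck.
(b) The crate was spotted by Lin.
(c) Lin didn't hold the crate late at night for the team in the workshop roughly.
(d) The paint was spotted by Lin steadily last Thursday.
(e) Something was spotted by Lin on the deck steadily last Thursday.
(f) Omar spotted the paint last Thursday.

(a), (c), (d), (e)

(a) Entailed — dropping 'last Thursday' leaves a sub-description the original still satisfies.
(b) Not entailed — Lin spotted the paint, not the crate; the crate belongs to the holding event.
(c) Entailed — under negation, adding a further restriction is entailed: if no such holding event occurred, none occurred for the team either.
(d) Entailed — this follows by dropping conjuncts from the spotting event's description.
(e) Entailed — every conjunct here is already in the original spotting event.
(f) Not entailed — the passage has Lin spotting the paint, not Omar.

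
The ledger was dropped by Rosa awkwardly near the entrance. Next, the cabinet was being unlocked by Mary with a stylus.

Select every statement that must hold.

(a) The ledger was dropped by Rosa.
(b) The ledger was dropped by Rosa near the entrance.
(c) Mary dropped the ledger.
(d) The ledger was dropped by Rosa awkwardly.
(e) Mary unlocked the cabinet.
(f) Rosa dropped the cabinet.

(a), (b), (d)

(a) Entailed — every conjunct here is already in the original dropping event.
(b) Entailed — dropping 'awkwardly' leaves a sub-description the original still satisfies.
(c) Not entailed — the passage has Rosa dropping the ledger, not Mary.
(d) Entailed — every conjunct here is already in the original dropping event.
(e) Not entailed — 'was unlocking' is progressive on an accomplishment; it does not entail the completed 'unlocked'.
(f) Not entailed — Rosa dropped the ledger, not the cabinet; the cabinet belongs to the unlocking event.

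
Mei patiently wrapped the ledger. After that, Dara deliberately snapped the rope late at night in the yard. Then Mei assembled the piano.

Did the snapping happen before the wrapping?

The narrative orders the wrapping before the snapping.

no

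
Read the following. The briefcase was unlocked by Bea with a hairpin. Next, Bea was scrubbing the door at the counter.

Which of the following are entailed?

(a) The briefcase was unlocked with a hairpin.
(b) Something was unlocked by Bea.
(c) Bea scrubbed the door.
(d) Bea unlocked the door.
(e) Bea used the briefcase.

(a), (b), (c)

(a) Entailed — this follows by dropping conjuncts from the unlocking event's description.
(b) Entailed — every conjunct here is already in the original unlocking event.
(c) Entailed — 'scrub' is an activity; 'was scrubbing' entails that some scrubbing happened, so 'scrubbed' holds.
(d) Not entailed — Bea unlocked the briefcase, not the door; the door belongs to the scrubbing event.
(e) Not entailed — the briefcase is the patient, not an instrument — Bea used a hairpin.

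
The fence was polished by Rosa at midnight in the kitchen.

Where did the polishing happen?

'in the kitchen' marks the location of the polishing event.

in the kitchen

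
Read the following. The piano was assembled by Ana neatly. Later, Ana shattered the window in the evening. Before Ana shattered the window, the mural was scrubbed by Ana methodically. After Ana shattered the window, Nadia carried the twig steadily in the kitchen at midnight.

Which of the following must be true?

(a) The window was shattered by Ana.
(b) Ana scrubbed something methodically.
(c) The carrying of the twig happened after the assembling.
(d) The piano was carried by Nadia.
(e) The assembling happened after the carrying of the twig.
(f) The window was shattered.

(a) Entailed — every conjunct here is already in the original shattering event.
(b) Entailed — the original entails any weakening of itself; this just generalizes the patient.
(c) Entailed — the narrative places the assembling before the carrying.
(d) Not entailed — Nadia carried the twig, not the piano; the piano belongs to the assembling event.
(e) Not entailed — the narrative places the assembling before the carrying, not after.
(f) Entailed — this follows by dropping conjuncts from the shattering event's description.

(a), (b), (c), (f)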